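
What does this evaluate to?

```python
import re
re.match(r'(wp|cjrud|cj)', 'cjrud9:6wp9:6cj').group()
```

'cjrud'

`re.match` only tries the pattern at the start of the string.
The match spans [0:5] → 'cjrud'.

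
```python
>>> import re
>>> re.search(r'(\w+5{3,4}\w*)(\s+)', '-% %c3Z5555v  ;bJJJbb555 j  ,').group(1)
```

The match spans [4:14] → 'c3Z5555v  '.
Captured: group 1 = 'c3Z5555v', group 2 = '  '.

'c3Z5555v'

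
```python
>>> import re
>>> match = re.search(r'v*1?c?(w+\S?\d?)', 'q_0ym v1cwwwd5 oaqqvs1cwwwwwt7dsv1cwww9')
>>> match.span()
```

(6, 14)

The pattern matches zero or more of a literal 'v'; then optionally the literal '1', then optionally a literal 'c'; then one or more of a literal 'w', then optionally a non-whitespace character, then optionally a digit (captured).
The match spans [6:14] → 'v1cwwwd5'.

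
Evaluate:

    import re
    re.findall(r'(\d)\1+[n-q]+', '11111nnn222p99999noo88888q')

A backreference is literal: `\1` must see the identical characters the first group matched.
Scanning left to right: at [0:8] match '11111nnn', group 1 = '1'; at [8:12] match '222p', group 1 = '2'; at [12:20] match '99999noo', group 1 = '9'; at [20:26] match '88888q', group 1 = '8'.
With a single group, `findall` returns only what that group captured — 4 items.

['1', '2', '9', '8']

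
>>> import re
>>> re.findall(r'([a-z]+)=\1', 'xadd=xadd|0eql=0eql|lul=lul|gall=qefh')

`\1` has to match the exact text group 1 already captured.
One capturing group, so `findall` returns just the captured substring from each match — 2 in all.

['xadd', 'lul']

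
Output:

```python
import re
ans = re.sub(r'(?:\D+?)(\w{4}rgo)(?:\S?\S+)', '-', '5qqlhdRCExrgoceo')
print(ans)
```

5-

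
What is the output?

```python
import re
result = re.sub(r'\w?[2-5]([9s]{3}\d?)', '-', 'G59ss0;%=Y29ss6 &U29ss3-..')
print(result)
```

This matches optionally a word character, then a character in [2-5]; then exactly 3 of one of [9s], then optionally a digit (captured).
Matches: at [0:6] → 'G59ss0'; at [9:15] → 'Y29ss6'; at [17:23] → 'U29ss3'.
`sub` substitutes '-' at each match site.

-;%=- &--..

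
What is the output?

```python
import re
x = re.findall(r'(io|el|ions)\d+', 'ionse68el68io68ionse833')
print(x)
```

`findall` collects group 1 from each match (2 total).

['el', 'io']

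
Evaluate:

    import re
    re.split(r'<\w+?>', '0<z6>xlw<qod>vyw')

Matches to split on: at [1:5] → '<z6>'; at [8:13] → '<qod>'.
The string is cut at each match, leaving 3 pieces.

['0', 'xlw', 'vyw']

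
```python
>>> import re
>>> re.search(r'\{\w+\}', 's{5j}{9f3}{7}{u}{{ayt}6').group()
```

'{5j}'

`re.search` tries every starting position until one works.
The match spans [1:5] → '{5j}'.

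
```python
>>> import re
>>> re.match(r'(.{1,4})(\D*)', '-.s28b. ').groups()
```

('-.s2', '')

The match spans [0:4] → '-.s2'.
Captured: group 1 = '-.s2', group 2 = ''.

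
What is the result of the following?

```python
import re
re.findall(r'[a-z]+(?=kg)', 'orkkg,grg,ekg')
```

['ork', 'e']

Lookahead/lookbehind check context without consuming it, so the matched span excludes the asserted characters.
Scanning left to right: at [0:3] → 'ork'; at [10:11] → 'e'.
No capturing groups, so `findall` returns the 2 full match strings.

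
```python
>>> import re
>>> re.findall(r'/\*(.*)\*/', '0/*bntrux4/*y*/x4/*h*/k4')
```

With a single group, `findall` returns only what that group captured — 1 item.

['bntrux4/*y*/x4/*h']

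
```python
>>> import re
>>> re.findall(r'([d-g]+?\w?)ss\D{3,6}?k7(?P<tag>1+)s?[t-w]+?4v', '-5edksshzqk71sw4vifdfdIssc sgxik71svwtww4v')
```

With 2 capturing groups, `findall` returns a 2-tuple per match.

[('edk', '1'), ('fdfdI', '1')]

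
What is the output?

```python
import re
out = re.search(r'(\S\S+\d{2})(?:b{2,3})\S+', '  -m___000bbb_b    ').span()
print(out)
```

The pattern matches a non-whitespace character, then one or more of a non-whitespace character, then exactly 2 of a digit (captured); then 2 to 3 of a literal 'b' (non-capturing group); then one or more of a non-whitespace character.
The match spans [2:15] → '-m___000bbb_b'.

(2, 15)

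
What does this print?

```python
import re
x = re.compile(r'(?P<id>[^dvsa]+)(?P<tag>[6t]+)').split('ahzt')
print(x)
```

['a', 'hz', 't', '']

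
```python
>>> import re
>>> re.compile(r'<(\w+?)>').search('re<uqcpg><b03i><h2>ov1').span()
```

(2, 9)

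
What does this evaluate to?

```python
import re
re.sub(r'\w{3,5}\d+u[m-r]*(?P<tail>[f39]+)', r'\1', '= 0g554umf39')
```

The pattern matches 3 to 5 of a word character, then one or more of a digit; then a literal 'u', then zero or more of a character in [m-r]; then one or more of one of [f39] (captured as 'tail').
Matches: at [2:12] → '0g554umf39'.
Each match is replaced using the text its own group 1 captured.

'= f39'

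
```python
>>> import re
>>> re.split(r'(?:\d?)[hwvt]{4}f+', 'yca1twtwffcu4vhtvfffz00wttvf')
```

The pattern matches optionally a digit (non-capturing group); then exactly 4 of one of [hwvt], then one or more of a literal 'f'.
Matches to split on: at [3:10] → '1twtwff'; at [12:20] → '4vhtvfff'; at [22:28] → '0wttvf'.
Splitting on the pattern gives 4 pieces.

['yca', 'cu', 'z0', '']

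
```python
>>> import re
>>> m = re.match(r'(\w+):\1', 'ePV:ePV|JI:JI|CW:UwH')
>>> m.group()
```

'ePV:ePV'

`\1` is not a pattern — it's the concrete string captured by group 1, re-applied verbatim.
`re.match` won't scan ahead — the pattern has to work from the very first character.
The match spans [0:7] → 'ePV:ePV'.
Captured: group 1 = 'ePV'.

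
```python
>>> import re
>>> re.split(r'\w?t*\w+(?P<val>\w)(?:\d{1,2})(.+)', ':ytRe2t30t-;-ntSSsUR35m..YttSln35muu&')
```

The pattern matches optionally a word character, then zero or more of a literal 't'; then one or more of a word character; then a word character (captured as 'val'); then 1 to 2 of a digit (non-capturing group); then one or more of any character (captured).
Matches to split on: at [1:37] → 'ytRe2t30t-;-ntSSsUR35m..YttSln35muu&'.
`re.split` interleaves the captured-group text with the surrounding fragments.

[':', '3', 't-;-ntSSsUR35m..YttSln35muu&', '']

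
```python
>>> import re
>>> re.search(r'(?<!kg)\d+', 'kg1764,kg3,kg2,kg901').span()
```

(3, 6)

A negative assertion filters positions out without eating any characters.
The match spans [3:6] → '764'.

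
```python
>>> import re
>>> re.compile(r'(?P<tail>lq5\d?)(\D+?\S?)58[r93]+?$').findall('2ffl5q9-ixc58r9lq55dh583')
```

Pattern: the literal 'lq5', then optionally a digit (captured as 'tail'); then one or more of a non-digit (lazy), then optionally a non-whitespace character (captured); then the literal '58', then one or more of one of [r93] (lazy); then anchored at the end.
Walking the string: at [15:24] match 'lq55dh583', groups = ('lq55', 'dh').
With 2 capturing groups, `findall` returns a 2-tuple per match.

[('lq55', 'dh')]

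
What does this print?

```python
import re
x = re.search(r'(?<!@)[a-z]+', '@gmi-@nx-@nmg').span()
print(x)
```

A negative assertion filters positions out without eating any characters.
`re.search` tries every starting position until one works.
The match spans [2:4] → 'mi'.

(2, 4)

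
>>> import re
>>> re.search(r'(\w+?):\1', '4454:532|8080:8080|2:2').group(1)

A backreference is literal: `\1` must see the identical characters the first group matched.
`re.search` scans for the first position where the pattern succeeds.
The match spans [9:18] → '8080:8080'.
Captured: group 1 = '8080'.

'8080'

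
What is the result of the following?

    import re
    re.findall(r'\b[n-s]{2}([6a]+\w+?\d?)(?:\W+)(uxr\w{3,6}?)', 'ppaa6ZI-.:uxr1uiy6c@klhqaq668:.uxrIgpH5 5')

[('aa6ZI', 'uxr1ui')]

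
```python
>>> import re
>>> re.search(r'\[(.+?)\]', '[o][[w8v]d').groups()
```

('o',)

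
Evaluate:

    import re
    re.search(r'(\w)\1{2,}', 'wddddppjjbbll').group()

'dddd'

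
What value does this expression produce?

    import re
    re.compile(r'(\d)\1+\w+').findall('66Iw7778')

['6']

`\1` is not a pattern — it's the concrete string captured by group 1, re-applied verbatim.
Scanning left to right: at [0:8] match '66Iw7778', group 1 = '6'.
One capturing group, so `findall` returns just the captured substring from the one match — 1 in all.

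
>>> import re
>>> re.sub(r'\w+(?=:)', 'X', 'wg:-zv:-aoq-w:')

Because the assertion is zero-width, the text it checks is not consumed and won't appear in the result.
Matches: at [0:2] → 'wg'; at [4:6] → 'zv'; at [12:13] → 'w'.
Each match is replaced by 'X'.

'X:-X:-aoq-X:'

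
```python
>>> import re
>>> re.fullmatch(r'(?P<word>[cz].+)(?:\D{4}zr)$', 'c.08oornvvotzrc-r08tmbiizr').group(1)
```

'c.08oornvvotzrc-r08t'

The match spans [0:26] → 'c.08oornvvotzrc-r08tmbiizr'.
Captured: group 1 = 'c.08oornvvotzrc-r08t'.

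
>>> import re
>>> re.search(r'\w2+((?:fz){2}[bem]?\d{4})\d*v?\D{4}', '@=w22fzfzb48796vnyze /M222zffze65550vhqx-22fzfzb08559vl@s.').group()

'w22fzfzb48796vnyze'

The match spans [2:20] → 'w22fzfzb48796vnyze'.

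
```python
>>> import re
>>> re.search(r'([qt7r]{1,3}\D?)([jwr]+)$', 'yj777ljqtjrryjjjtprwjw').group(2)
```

The pattern matches 1 to 3 of one of [qt7r], then optionally a non-digit (captured); then one or more of one of [jwr] (captured); then anchored at the end.
`re.search` tries every starting position until one works.
The match spans [16:22] → 'tprwjw'.
Captured: group 1 = 'tp', group 2 = 'rwjw'.

'rwjw'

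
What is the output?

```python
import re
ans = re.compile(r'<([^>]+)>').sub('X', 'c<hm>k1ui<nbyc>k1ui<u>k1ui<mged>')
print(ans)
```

cXk1uiXk1uiXk1uiX

Matches: at [1:5] → '<hm>'; at [9:15] → '<nbyc>'; at [19:22] → '<u>'; at [26:32] → '<mged>'.
Every occurrence is swapped for 'X'.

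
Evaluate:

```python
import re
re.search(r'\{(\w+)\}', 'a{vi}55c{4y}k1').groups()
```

The match spans [1:5] → '{vi}'.
Captured: group 1 = 'vi'.

('vi',)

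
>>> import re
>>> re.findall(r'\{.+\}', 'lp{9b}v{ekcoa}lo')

Scanning left to right: at [2:14] → '{9b}v{ekcoa}'.
`findall` yields the raw match text (1 of them) because the pattern has no groups.

['{9b}v{ekcoa}']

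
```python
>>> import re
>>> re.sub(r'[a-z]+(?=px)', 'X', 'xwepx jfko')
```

'Xpx jfko'

The `(?=…)`/`(?<=…)` assertion just peeks at neighbouring text; it doesn't advance the match position.
Matches: at [0:3] → 'xwe'.
Each match is replaced by 'X'.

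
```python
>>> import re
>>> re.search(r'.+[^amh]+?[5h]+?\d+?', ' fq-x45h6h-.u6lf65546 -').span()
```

The pattern matches one or more of any character; then one or more of any character except [amh] (lazy), then one or more of one of [5h] (lazy), then one or more of a digit (lazy).
A non-greedy quantifier consumes as few characters as it can — just enough that the remainder of the pattern still matches from where it stops; whatever follows it matches normally.
Unlike `match`, `search` isn't anchored — it looks for the pattern anywhere in the string.
The match spans [0:20] → ' fq-x45h6h-.u6lf6554'.

(0, 20)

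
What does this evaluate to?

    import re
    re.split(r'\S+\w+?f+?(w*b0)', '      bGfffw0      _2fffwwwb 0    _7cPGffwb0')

The pattern matches one or more of a non-whitespace character, then one or more of a word character (lazy), then one or more of the literal 'f' (lazy); then zero or more of the literal 'w', then the literal 'b0' (captured).
Matches to split on: at [34:44] → '_7cPGffwb0'.
With a capturing group present, the delimiter's captured portion is kept in the result list.

['      bGfffw0      _2fffwwwb 0    ', 'wb0', '']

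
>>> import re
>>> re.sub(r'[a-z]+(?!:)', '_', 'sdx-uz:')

Because the assertion is negative and zero-width, positions next to the forbidden text are skipped.
Matches: at [0:3] → 'sdx'; at [4:5] → 'u'.
Each match is replaced by '_'.

'_-_z:'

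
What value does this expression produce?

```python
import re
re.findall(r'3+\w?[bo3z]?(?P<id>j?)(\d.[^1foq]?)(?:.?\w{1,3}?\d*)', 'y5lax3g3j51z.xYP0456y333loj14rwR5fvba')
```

[('j', '51z'), ('j', '14r')]

The pattern matches one or more of a literal '3', then optionally a word character, then optionally one of [bo3z]; then optionally a literal 'j' (captured as 'id'); then a digit, then any character, then optionally any character except [1foq] (captured); then optionally any character, then 1 to 3 of a word character (lazy), then zero or more of a digit (non-capturing group).
With 2 capturing groups, `findall` returns a 2-tuple per match.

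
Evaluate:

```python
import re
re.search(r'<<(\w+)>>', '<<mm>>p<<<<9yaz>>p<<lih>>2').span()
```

(0, 6)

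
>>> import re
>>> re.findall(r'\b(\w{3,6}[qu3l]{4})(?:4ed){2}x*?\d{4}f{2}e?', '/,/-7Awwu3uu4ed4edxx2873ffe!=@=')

['7Awwu3uu']

This matches a word boundary (`\b`, zero-width); then 3 to 6 of a word character, then exactly 4 of one of [qu3l] (captured); then the literal '4ed' repeated 2 times, then zero or more of a literal 'x' (lazy), then exactly 4 of a digit; then exactly 2 of a literal 'f', then optionally a literal 'e'.
Matches: at [4:27] match '7Awwu3uu4ed4edxx2873ffe', group 1 = '7Awwu3uu'.
`findall` collects group 1 from the one match (1 total).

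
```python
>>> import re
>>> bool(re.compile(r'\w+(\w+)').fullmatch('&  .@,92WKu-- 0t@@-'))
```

False

`re.fullmatch` requires the pattern to consume the entire string.
Here the pattern can't cover the whole string, so the call returns None, and `bool(None)` is False.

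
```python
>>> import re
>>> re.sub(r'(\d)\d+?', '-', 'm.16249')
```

'm.--9'

The `?` after the quantifier makes it lazy — it takes as little as possible before letting the rest of the pattern try.
`sub` substitutes '-' at each match site.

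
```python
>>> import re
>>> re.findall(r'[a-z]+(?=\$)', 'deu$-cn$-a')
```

Lookahead/lookbehind check context without consuming it, so the matched span excludes the asserted characters.
Walking the string: at [0:3] → 'deu'; at [5:7] → 'cn'.
Since nothing is captured, `findall` lists the 2 matched substrings directly.

['deu', 'cn']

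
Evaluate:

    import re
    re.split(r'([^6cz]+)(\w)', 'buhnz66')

With a capturing group present, the delimiter's captured portion is kept in the result list.

['', 'buhn', 'z', '66']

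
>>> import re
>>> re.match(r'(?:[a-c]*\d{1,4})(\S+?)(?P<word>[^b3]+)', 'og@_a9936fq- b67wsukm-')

Pattern: zero or more of a character in [a-c], then 1 to 4 of a digit (non-capturing group); then one or more of a non-whitespace character (lazy) (captured); then one or more of any character except [b3] (captured as 'word').
With `match`, the pattern is implicitly anchored at the beginning.
Here position 0 doesn't satisfy it, so the call returns None.

None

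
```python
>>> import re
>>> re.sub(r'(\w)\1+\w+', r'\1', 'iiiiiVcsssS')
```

'i'

`\1` has to match the exact text group 1 already captured.
Matches: at [0:11] → 'iiiiiVcsssS'.
`\1` in the replacement pulls in group 1's text for each match.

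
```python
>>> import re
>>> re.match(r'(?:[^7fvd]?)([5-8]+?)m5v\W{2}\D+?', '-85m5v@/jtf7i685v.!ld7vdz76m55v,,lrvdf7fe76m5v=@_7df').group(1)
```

'85'

The pattern matches optionally any character except [7fvd] (non-capturing group); then one or more of a character in [5-8] (lazy) (captured); then the literal 'm5v', then exactly 2 of a non-word character, then one or more of a non-digit (lazy).
A `+?`/`*?`/`{m,n}?` starts at its minimum and grows only as far as needed for what follows to match.
`match` is anchored at position 0; if the pattern doesn't fit there, it returns None.
The match spans [0:9] → '-85m5v@/j'.
Captured: group 1 = '85'.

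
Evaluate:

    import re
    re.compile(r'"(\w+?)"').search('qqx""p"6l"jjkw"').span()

(4, 7)

`search` walks the string left to right and returns the first match it finds.
The match spans [4:7] → '"p"'.
Captured: group 1 = 'p'.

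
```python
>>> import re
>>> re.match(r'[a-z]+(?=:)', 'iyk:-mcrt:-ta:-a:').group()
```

The `(?=…)`/`(?<=…)` assertion just peeks at neighbouring text; it doesn't advance the match position.
`match` is anchored at position 0; if the pattern doesn't fit there, it returns None.
The match spans [0:3] → 'iyk'.

'iyk'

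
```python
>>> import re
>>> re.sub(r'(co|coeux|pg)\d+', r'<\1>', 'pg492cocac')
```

The replacement refers to a captured group, so each match is rewritten using its own captured text.

'<pg>cocac'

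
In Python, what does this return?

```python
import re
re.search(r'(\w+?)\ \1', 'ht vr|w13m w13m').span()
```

(6, 15)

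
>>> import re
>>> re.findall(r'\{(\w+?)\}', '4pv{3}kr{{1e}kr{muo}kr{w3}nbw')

With a single group, `findall` returns only what that group captured — 4 items.

['3', '1e', 'muo', 'w3']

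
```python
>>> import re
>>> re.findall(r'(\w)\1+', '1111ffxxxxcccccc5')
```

['1', 'f', 'x', 'c']

After group 1 captures some text, `\1` only succeeds where that same text appears again.
Walking the string: at [0:4] match '1111', group 1 = '1'; at [4:6] match 'ff', group 1 = 'f'; at [6:10] match 'xxxx', group 1 = 'x'; at [10:16] match 'cccccc', group 1 = 'c'.
One capturing group, so `findall` returns just the captured substring from each match — 4 in all.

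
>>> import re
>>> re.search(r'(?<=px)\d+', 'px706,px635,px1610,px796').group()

The positive lookaround only admits positions where the adjacent text matches; those characters stay outside the span.
The match spans [2:5] → '706'.

'706'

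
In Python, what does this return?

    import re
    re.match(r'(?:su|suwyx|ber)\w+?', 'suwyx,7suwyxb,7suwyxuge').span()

(0, 3)

With `match`, the pattern is implicitly anchored at the beginning.
The match spans [0:3] → 'suw'.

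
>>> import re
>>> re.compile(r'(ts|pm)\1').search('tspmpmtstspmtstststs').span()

(2, 6)

`\1` is not a pattern — it's the concrete string captured by group 1, re-applied verbatim.
`re.search` tries every starting position until one works.
The match spans [2:6] → 'pmpm'.
Captured: group 1 = 'pm'.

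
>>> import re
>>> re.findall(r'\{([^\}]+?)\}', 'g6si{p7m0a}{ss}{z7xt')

['p7m0a', 'ss']

Walking the string: at [4:11] match '{p7m0a}', group 1 = 'p7m0a'; at [11:15] match '{ss}', group 1 = 'ss'.
One capturing group, so `findall` returns just the captured substring from each match — 2 in all.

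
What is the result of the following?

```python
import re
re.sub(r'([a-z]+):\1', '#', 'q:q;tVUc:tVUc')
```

The backreference `\1` re-matches whatever the first group consumed, character for character.
Each match is replaced by '#'.

'#;tVUc:tVUc'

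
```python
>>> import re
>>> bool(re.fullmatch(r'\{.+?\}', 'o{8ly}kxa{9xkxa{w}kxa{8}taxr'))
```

`re.fullmatch` is like wrapping the pattern in `^…$` (in single-line mode).
Here the pattern can't cover the whole string, so the call returns None, and `bool(None)` is False.

False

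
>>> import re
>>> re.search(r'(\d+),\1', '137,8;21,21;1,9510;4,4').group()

'21,21'

A backreference is literal: `\1` must see the identical characters the first group matched.
`search` walks the string left to right and returns the first match it finds.
The match spans [6:11] → '21,21'.
Captured: group 1 = '21'.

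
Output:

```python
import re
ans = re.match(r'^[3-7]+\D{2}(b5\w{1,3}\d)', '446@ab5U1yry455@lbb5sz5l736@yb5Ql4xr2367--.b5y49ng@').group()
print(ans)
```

`re.match` only tries the pattern at the start of the string.
The match spans [0:9] → '446@ab5U1'.

446@ab5U1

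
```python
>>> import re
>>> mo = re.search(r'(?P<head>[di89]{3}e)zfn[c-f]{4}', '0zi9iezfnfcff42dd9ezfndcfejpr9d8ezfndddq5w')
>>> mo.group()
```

'i9iezfnfcff'

Pattern: exactly 3 of one of [di89], then a literal 'e' (captured as 'head'); then the literal 'zfn', then exactly 4 of a character in [c-f].
`re.search` tries every starting position until one works.
The match spans [2:13] → 'i9iezfnfcff'.
Captured: group 1 = 'i9ie'.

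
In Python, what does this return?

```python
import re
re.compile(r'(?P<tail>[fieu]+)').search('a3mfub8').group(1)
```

'fu'

The match spans [3:5] → 'fu'.
Captured: group 1 = 'fu'.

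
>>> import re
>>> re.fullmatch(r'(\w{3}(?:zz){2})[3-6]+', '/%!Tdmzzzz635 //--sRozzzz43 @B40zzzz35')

None

For `fullmatch`, every character of the input must be accounted for by the pattern.
Here the string isn't matched end-to-end, so the call returns None.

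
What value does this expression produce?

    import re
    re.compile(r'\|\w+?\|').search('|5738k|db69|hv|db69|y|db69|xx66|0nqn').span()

Unlike `match`, `search` isn't anchored — it looks for the pattern anywhere in the string.
The match spans [0:7] → '|5738k|'.

(0, 7)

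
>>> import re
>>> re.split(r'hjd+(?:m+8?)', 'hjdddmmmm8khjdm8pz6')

['', 'k', 'pz6']

The string is cut at each match, leaving 3 pieces.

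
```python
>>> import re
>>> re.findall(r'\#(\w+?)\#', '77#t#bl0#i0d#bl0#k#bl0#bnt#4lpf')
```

['t', 'i0d', 'k', 'bnt']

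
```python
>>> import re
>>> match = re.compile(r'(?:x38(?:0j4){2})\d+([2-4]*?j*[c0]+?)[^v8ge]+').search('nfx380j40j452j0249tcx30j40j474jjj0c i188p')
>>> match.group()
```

'x380j40j452j0249tcx30j40j474jjj0c i1'

Pattern: the literal 'x38', then the literal '0j4' repeated 2 times (non-capturing group); then one or more of a digit; then zero or more of a character in [2-4] (lazy), then zero or more of a literal 'j', then one or more of one of [c0] (lazy) (captured); then one or more of any character except [v8ge].
`re.search` tries every starting position until one works.
The match spans [2:38] → 'x380j40j452j0249tcx30j40j474jjj0c i1'.
Captured: group 1 = 'j0'.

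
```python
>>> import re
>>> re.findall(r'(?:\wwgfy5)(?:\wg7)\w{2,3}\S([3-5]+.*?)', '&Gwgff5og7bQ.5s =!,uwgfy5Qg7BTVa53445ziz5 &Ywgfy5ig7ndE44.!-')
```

['53445', '4']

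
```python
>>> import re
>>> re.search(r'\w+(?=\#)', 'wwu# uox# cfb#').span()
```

(0, 3)

The lookaround is zero-width — it requires the adjacent text to match without consuming it, so the asserted text isn't part of the match.
The match spans [0:3] → 'wwu'.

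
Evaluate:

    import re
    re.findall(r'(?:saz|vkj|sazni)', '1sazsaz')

['saz', 'saz']

Matches: at [1:4] → 'saz'; at [4:7] → 'saz'.
`findall` yields the raw match text (2 of them) because the pattern has no groups.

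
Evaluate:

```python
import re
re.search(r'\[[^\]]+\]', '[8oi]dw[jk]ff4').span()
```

`search` walks the string left to right and returns the first match it finds.
The match spans [0:5] → '[8oi]'.

(0, 5)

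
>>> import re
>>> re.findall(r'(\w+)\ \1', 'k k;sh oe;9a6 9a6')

['k', '9a6']

`\1` is not a pattern — it's the concrete string captured by group 1, re-applied verbatim.
One capturing group, so `findall` returns just the captured substring from each match — 2 in all.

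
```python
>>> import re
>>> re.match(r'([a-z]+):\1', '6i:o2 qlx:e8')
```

None

`match` is anchored at position 0; if the pattern doesn't fit there, it returns None.
Here position 0 doesn't satisfy it, so the call returns None.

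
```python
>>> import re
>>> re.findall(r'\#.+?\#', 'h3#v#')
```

`findall` yields the raw match text (1 of them) because the pattern has no groups.

['#v#']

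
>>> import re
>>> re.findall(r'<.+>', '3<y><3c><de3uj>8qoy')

No capturing groups, so `findall` returns the 1 full match string.

['<y><3c><de3uj>']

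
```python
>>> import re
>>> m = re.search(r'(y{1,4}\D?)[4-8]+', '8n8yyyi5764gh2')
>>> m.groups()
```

('yyyi',)

This matches 1 to 4 of the literal 'y', then optionally a non-digit (captured); then one or more of a character in [4-8].
`re.search` scans for the first position where the pattern succeeds.
The match spans [3:11] → 'yyyi5764'.
Captured: group 1 = 'yyyi'.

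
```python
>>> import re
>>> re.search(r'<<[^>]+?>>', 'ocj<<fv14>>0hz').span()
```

(3, 11)

`re.search` scans for the first position where the pattern succeeds.
The match spans [3:11] → '<<fv14>>'.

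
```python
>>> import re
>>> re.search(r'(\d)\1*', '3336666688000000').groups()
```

The match spans [0:3] → '333'.
Captured: group 1 = '3'.

('3',)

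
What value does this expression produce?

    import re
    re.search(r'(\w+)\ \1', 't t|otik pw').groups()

The match spans [0:3] → 't t'.
Captured: group 1 = 't'.

('t',)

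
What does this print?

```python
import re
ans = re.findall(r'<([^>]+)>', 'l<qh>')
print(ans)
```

['qh']

Matches: at [1:5] match '<qh>', group 1 = 'qh'.
One capturing group, so `findall` returns just the captured substring from the one match — 1 in all.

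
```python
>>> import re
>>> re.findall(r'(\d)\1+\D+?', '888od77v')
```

['8', '7']

`\1` has to match the exact text group 1 already captured.
Scanning left to right: at [0:4] match '888o', group 1 = '8'; at [5:8] match '77v', group 1 = '7'.
One capturing group, so `findall` returns just the captured substring from each match — 2 in all.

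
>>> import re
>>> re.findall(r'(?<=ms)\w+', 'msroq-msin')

['roq', 'in']

The `(?=…)`/`(?<=…)` assertion just peeks at neighbouring text; it doesn't advance the match position.
With no groups in the pattern, `findall` gives back each whole match — 2 here.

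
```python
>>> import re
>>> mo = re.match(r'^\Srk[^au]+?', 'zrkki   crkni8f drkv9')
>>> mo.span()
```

(0, 4)

`match` is anchored at position 0; if the pattern doesn't fit there, it returns None.
The match spans [0:4] → 'zrkk'.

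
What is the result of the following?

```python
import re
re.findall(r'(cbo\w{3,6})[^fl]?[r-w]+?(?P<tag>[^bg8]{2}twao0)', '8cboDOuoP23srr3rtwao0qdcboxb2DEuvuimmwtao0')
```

[('cboDOuoP2', '3rtwao0')]

The pattern matches the literal 'cbo', then 3 to 6 of a word character (captured); then optionally any character except [fl], then one or more of a character in [r-w] (lazy); then exactly 2 of any character except [bg8], then the literal 'tw', then the literal 'ao0' (captured as 'tag').
2 groups means the one result is a tuple of 2 captured strings — 1 here.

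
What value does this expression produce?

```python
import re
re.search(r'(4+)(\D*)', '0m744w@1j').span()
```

(3, 7)

Pattern: one or more of a literal '4' (captured); then zero or more of a non-digit (captured).
Unlike `match`, `search` isn't anchored — it looks for the pattern anywhere in the string.
The match spans [3:7] → '44w@'.
Captured: group 1 = '44', group 2 = 'w@'.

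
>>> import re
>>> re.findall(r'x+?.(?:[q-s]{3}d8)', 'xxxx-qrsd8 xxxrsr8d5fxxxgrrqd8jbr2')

['xxxx-qrsd8', 'xxxgrrqd8']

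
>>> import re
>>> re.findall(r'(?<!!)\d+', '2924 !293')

The negative lookahead/lookbehind blocks any match where the forbidden context is present.
With no groups in the pattern, `findall` gives back each whole match — 2 here.

['2924', '93']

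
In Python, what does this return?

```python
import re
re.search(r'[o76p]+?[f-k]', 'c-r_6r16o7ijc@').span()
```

(7, 11)

The match spans [7:11] → '6o7i'.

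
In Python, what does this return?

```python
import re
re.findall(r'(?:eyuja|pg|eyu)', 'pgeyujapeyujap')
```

`|` is ordered: at each position the engine commits to the first alternative that works.
Walking the string: at [0:2] → 'pg'; at [2:7] → 'eyuja'; at [8:13] → 'eyuja'.
`findall` yields the raw match text (3 of them) because the pattern has no groups.

['pg', 'eyuja', 'eyuja']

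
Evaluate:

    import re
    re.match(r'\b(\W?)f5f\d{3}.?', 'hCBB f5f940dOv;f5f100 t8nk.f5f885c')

Pattern: a word boundary (`\b`, zero-width); then optionally a non-word character (captured); then the literal 'f5f', then exactly 3 of a digit, then optionally any character.
`match` is anchored at position 0; if the pattern doesn't fit there, it returns None.
Here the string doesn't start with a match, so the call returns None.

None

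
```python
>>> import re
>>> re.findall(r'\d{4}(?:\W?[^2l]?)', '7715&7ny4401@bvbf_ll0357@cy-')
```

['7715&7', '4401@b', '0357@c']

Pattern: exactly 4 of a digit; then optionally a non-word character, then optionally any character except [2l] (non-capturing group).
Walking the string: at [0:6] → '7715&7'; at [8:14] → '4401@b'; at [20:26] → '0357@c'.
`findall` yields the raw match text (3 of them) because the pattern has no groups.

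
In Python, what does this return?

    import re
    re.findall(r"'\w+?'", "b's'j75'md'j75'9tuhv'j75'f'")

["'s'", "'md'", "'9tuhv'", "'f'"]

Walking the string: at [1:4] → "'s'"; at [7:11] → "'md'"; at [14:21] → "'9tuhv'"; at [24:27] → "'f'".
`findall` yields the raw match text (4 of them) because the pattern has no groups.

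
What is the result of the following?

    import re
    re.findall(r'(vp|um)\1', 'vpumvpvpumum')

['vp', 'um']

A backreference is literal: `\1` must see the identical characters the first group matched.
With a single group, `findall` returns only what that group captured — 2 items.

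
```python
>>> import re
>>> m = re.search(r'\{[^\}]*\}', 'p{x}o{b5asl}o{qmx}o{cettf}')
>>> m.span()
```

(1, 4)

Unlike `match`, `search` isn't anchored — it looks for the pattern anywhere in the string.
The match spans [1:4] → '{x}'.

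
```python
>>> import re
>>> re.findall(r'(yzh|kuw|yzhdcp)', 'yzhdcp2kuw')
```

['yzh', 'kuw']

Alternation isn't longest-match — the leftmost alternative that fits at this position is chosen.
With a single group, `findall` returns only what that group captured — 2 items.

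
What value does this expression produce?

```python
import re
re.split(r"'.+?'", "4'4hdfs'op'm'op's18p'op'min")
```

['4', 'op', 'op', "op'min"]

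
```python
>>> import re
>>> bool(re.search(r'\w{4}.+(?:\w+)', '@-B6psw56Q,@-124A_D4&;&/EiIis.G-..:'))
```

This matches exactly 4 of a word character, then one or more of any character; then one or more of a word character (non-capturing group).
`re.search` tries every starting position until one works.
The match spans [2:31] → 'B6psw56Q,@-124A_D4&;&/EiIis.G'.

True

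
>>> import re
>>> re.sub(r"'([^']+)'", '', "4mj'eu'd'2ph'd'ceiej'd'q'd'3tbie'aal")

'4mjddddaal'

Every occurrence is swapped for ''.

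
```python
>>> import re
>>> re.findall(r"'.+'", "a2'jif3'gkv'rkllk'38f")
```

Since nothing is captured, `findall` lists the 1 matched substring directly.

["'jif3'gkv'rkllk'"]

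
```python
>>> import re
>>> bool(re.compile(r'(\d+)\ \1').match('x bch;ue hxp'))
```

After group 1 captures some text, `\1` only succeeds where that same text appears again.
`re.match` won't scan ahead — the pattern has to work from the very first character.
Here position 0 doesn't satisfy it, so the call returns None, and `bool(None)` is False.

False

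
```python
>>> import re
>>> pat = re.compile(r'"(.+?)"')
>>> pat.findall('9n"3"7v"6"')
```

['3', '6']

A non-greedy quantifier consumes as few characters as it can — just enough that the remainder of the pattern still matches from where it stops; whatever follows it matches normally.
Scanning left to right: at [2:5] match '"3"', group 1 = '3'; at [7:10] match '"6"', group 1 = '6'.
With a single group, `findall` returns only what that group captured — 2 items.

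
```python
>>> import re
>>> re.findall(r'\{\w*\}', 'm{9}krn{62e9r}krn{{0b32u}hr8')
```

Since nothing is captured, `findall` lists the 3 matched substrings directly.

['{9}', '{62e9r}', '{0b32u}']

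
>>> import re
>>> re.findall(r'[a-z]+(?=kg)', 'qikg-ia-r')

Because the assertion is zero-width, the text it checks is not consumed and won't appear in the result.
Scanning left to right: at [0:2] → 'qi'.
`findall` yields the raw match text (1 of them) because the pattern has no groups.

['qi']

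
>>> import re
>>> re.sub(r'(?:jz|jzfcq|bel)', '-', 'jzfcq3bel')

Branches in `(...|...)` are attempted left-to-right; the first branch that allows the whole pattern to succeed is taken.
Matches: at [0:2] → 'jz'; at [6:9] → 'bel'.
Every occurrence is swapped for '-'.

'-fcq3-'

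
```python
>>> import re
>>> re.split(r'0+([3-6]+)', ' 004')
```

[' ', '4', '']

Pattern: one or more of a literal '0'; then one or more of a character in [3-6] (captured).
With a capturing group present, the delimiter's captured portion is kept in the result list.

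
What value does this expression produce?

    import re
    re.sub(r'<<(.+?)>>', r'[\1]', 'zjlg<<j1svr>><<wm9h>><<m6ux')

'zjlg[j1svr][wm9h]<<m6ux'

With the lazy modifier that quantifier settles for the fewest repetitions that let the rest of the pattern succeed (the atoms after it are unaffected and can still be greedy).
`\1` in the replacement pulls in group 1's text for each match.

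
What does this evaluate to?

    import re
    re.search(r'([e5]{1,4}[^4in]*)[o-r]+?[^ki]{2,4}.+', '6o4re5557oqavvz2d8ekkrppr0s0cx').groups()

('e5557oqavvz2d8ekkrpp',)

The match spans [4:30] → 'e5557oqavvz2d8ekkrppr0s0cx'.
Captured: group 1 = 'e5557oqavvz2d8ekkrpp'.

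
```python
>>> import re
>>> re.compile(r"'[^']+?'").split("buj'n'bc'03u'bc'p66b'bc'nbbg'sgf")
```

['buj', 'bc', 'bc', 'bc', 'sgf']

Matches to split on: at [3:6] → "'n'"; at [8:13] → "'03u'"; at [15:21] → "'p66b'"; at [23:29] → "'nbbg'".
The string is cut at each match, leaving 5 pieces.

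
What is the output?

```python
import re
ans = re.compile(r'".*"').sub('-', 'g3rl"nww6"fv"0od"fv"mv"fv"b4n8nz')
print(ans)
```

g3rl-b4n8nz

Matches: at [4:26] → '"nww6"fv"0od"fv"mv"fv"'.
Every occurrence is swapped for '-'.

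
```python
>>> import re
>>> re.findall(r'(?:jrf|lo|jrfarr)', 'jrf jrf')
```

['jrf', 'jrf']

Matches: at [0:3] → 'jrf'; at [4:7] → 'jrf'.
With no groups in the pattern, `findall` gives back each whole match — 2 here.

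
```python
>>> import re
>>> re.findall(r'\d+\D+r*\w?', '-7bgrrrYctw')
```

This matches one or more of a digit, then one or more of a non-digit; then zero or more of the literal 'r', then optionally a word character.
Since nothing is captured, `findall` lists the 1 matched substring directly.

['7bgrrrYctw']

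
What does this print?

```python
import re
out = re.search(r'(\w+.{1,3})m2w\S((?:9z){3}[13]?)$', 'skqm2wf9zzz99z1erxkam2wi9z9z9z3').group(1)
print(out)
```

The match spans [0:31] → 'skqm2wf9zzz99z1erxkam2wi9z9z9z3'.
Captured: group 1 = 'skqm2wf9zzz99z1erxka', group 2 = '9z9z9z3'.

skqm2wf9zzz99z1erxka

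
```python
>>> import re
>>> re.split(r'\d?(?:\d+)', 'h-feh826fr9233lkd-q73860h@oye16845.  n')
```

['h-feh', 'fr', 'lkd-q', 'h@oye', '.  n']

The pattern matches optionally a digit; then one or more of a digit (non-capturing group).
Matches to split on: at [5:8] → '826'; at [10:14] → '9233'; at [19:24] → '73860'; at [29:34] → '16845'.
Each match becomes a cut point; 5 segments remain.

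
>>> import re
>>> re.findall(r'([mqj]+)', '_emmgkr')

['mm']

Pattern: one or more of one of [mqj] (captured).
Matches: at [2:4] match 'mm', group 1 = 'mm'.
`findall` collects group 1 from the one match (1 total).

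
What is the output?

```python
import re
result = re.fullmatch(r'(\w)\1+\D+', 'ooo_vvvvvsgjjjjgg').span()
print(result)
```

`\1` is not a pattern — it's the concrete string captured by group 1, re-applied verbatim.
`re.fullmatch` requires the pattern to consume the entire string.
The match spans [0:17] → 'ooo_vvvvvsgjjjjgg'.
Captured: group 1 = 'o'.

(0, 17)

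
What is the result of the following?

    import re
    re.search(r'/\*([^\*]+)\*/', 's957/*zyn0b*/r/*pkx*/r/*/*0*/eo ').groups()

('zyn0b',)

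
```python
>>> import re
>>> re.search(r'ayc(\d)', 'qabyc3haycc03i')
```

None

This matches the literal 'a', then the literal 'yc'; then a digit (captured).
`re.search` tries every starting position until one works.
Here the pattern never matches, so the call returns None.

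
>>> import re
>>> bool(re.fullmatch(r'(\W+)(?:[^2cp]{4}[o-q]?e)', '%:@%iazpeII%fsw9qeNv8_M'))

False

`re.fullmatch` is like wrapping the pattern in `^…$` (in single-line mode).
Here there's no way to consume every character, so the call returns None, and `bool(None)` is False.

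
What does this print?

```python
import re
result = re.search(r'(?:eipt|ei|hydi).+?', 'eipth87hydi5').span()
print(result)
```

(0, 5)

`|` is ordered: at each position the engine commits to the first alternative that works.
The match spans [0:5] → 'eipth'.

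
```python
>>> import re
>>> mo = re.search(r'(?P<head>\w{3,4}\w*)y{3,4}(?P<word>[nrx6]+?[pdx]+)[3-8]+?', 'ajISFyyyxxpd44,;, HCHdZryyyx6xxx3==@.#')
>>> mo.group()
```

'ajISFyyyxxpd4'

This matches 3 to 4 of a word character, then zero or more of a word character (captured as 'head'); then 3 to 4 of a literal 'y'; then one or more of one of [nrx6] (lazy), then one or more of one of [pdx] (captured as 'word'); then one or more of a character in [3-8] (lazy).
Because the quantifier is non-greedy, it stops expanding at the earliest point where the rest of the pattern can succeed.
Unlike `match`, `search` isn't anchored — it looks for the pattern anywhere in the string.
The match spans [0:13] → 'ajISFyyyxxpd4'.
Captured: group 1 = 'ajISF', group 2 = 'xxpd'.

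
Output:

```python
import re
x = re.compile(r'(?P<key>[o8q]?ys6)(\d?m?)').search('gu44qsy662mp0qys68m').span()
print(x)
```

(13, 19)

The match spans [13:19] → 'qys68m'.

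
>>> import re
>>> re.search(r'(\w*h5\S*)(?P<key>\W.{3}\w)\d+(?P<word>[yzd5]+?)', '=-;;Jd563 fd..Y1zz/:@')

The pattern matches zero or more of a word character, then the literal 'h5', then zero or more of a non-whitespace character (captured); then a non-word character, then exactly 3 of any character, then a word character (captured as 'key'); then one or more of a digit; then one or more of one of [yzd5] (lazy) (captured as 'word').
`re.search` scans for the first position where the pattern succeeds.
Here the pattern never matches, so the call returns None.

None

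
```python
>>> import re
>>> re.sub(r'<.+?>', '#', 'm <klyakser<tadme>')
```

'm #'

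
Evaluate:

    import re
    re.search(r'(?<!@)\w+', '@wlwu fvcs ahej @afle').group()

'lwu'

The negative lookaround is zero-width — it rules out positions where the adjacent text would match, without consuming anything.
`re.search` tries every starting position until one works.
The match spans [2:5] → 'lwu'.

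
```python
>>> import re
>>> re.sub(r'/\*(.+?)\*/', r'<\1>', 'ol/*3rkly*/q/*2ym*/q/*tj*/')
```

'ol<3rkly>q<2ym>q<tj>'

Because the quantifier is non-greedy, it stops expanding at the earliest point where the rest of the pattern can succeed.
Each match is replaced using the text its own group 1 captured.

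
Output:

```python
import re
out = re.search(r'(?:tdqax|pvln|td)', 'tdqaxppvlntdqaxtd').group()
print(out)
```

tdqax

Branches in `(...|...)` are attempted left-to-right; the first branch that allows the whole pattern to succeed is taken.
The match spans [0:5] → 'tdqax'.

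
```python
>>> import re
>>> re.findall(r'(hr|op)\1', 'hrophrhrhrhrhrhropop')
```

['hr', 'hr', 'hr', 'op']

After group 1 captures some text, `\1` only succeeds where that same text appears again.
With a single group, `findall` returns only what that group captured — 4 items.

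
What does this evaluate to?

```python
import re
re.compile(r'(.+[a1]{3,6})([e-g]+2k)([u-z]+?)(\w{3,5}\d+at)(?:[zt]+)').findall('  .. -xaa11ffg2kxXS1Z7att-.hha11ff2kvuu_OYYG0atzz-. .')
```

4 groups means the one result is a tuple of 4 captured strings — 1 here.

[('  .. -xaa11ffg2kxXS1Z7att-.hha11', 'ff2k', 'vuu', '_OYYG0at')]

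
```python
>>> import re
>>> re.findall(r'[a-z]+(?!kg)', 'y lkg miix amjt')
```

['y', 'lkg', 'miix', 'amjt']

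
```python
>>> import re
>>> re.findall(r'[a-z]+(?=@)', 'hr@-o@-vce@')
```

Because the assertion is zero-width, the text it checks is not consumed and won't appear in the result.
`findall` yields the raw match text (3 of them) because the pattern has no groups.

['hr', 'o', 'vce']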